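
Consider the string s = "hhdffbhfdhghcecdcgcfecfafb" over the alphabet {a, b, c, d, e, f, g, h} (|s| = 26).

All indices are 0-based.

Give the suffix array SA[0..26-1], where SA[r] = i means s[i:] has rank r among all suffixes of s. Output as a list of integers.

rank | idx | suffix
   0 |  23 | afb
   1 |  25 | b
   2 |   5 | bhfdhghcecdcgcfecfafb
   3 |  14 | cdcgcfecfafb
   4 |  12 | cecdcgcfecfafb
   5 |  21 | cfafb
   6 |  18 | cfecfafb
   7 |  16 | cgcfecfafb
   8 |  15 | dcgcfecfafb
   9 |   2 | dffbhfdhghcecdcgcfecfafb
  10 |   8 | dhghcecdcgcfecfafb
  11 |  13 | ecdcgcfecfafb
  12 |  20 | ecfafb
  13 |  22 | fafb
  14 |  24 | fb
  15 |   4 | fbhfdhghcecdcgcfecfafb
  16 |   7 | fdhghcecdcgcfecfafb
  17 |  19 | fecfafb
  18 |   3 | ffbhfdhghcecdcgcfecfafb
  19 |  17 | gcfecfafb
  20 |  10 | ghcecdcgcfecfafb
  21 |  11 | hcecdcgcfecfafb
  22 |   1 | hdffbhfdhghcecdcgcfecfafb
  23 |   6 | hfdhghcecdcgcfecfafb
  24 |   9 | hghcecdcgcfecfafb
  25 |   0 | hhdffbhfdhghcecdcgcfecfafb

[23, 25, 5, 14, 12, 21, 18, 16, 15, 2, 8, 13, 20, 22, 24, 4, 7, 19, 3, 17, 10, 11, 1, 6, 9, 0]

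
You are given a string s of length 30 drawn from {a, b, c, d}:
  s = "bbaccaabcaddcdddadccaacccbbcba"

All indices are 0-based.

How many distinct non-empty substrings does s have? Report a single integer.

420

sorted suffixes:
  #0 SA[0]=29  'a'
  #1 SA[1]=5  'aabcaddcdddadccaacccbbcba'
  #2 SA[2]=20  'aacccbbcba'
  #3 SA[3]=6  'abcaddcdddadccaacccbbcba'
  #4 SA[4]=2  'accaabcaddcdddadccaacccbbcba'
  #5 SA[5]=21  'acccbbcba'
  #6 SA[6]=16  'adccaacccbbcba'
  #7 SA[7]=9  'addcdddadccaacccbbcba'
  #8 SA[8]=28  'ba'
  #9 SA[9]=1  'baccaabcaddcdddadccaacccbbcba'
  #10 SA[10]=0  'bbaccaabcaddcdddadccaacccbbcba'
  #11 SA[11]=25  'bbcba'
  #12 SA[12]=7  'bcaddcdddadccaacccbbcba'
  #13 SA[13]=26  'bcba'
  #14 SA[14]=4  'caabcaddcdddadccaacccbbcba'
  #15 SA[15]=19  'caacccbbcba'
  #16 SA[16]=8  'caddcdddadccaacccbbcba'
  #17 SA[17]=27  'cba'
  #18 SA[18]=24  'cbbcba'
  #19 SA[19]=3  'ccaabcaddcdddadccaacccbbcba'
  #20 SA[20]=18  'ccaacccbbcba'
  #21 SA[21]=23  'ccbbcba'
  #22 SA[22]=22  'cccbbcba'
  #23 SA[23]=12  'cdddadccaacccbbcba'
  #24 SA[24]=15  'dadccaacccbbcba'
  #25 SA[25]=17  'dccaacccbbcba'
  #26 SA[26]=11  'dcdddadccaacccbbcba'
  #27 SA[27]=14  'ddadccaacccbbcba'
  #28 SA[28]=10  'ddcdddadccaacccbbcba'
  #29 SA[29]=13  'dddadccaacccbbcba'

SA = [29, 5, 20, 6, 2, 21, 16, 9, 28, 1, 0, 25, 7, 26, 4, 19, 8, 27, 24, 3, 18, 23, 22, 12, 15, 17, 11, 14, 10, 13]
[i] adj suffixes → lcp
  [1] 29/5 → 1 ('a')
  [2] 5/20 → 2 ('aa')
  [3] 20/6 → 1 ('a')
  [4] 6/2 → 1 ('a')
  [5] 2/21 → 3 ('acc')
  [6] 21/16 → 1 ('a')
  [7] 16/9 → 2 ('ad')
  [8] 9/28 → 0 ('')
  [9] 28/1 → 2 ('ba')
  [10] 1/0 → 1 ('b')
  [11] 0/25 → 2 ('bb')
  [12] 25/7 → 1 ('b')
  [13] 7/26 → 2 ('bc')
  [14] 26/4 → 0 ('')
  [15] 4/19 → 3 ('caa')
  [16] 19/8 → 2 ('ca')
  [17] 8/27 → 1 ('c')
  [18] 27/24 → 2 ('cb')
  [19] 24/3 → 1 ('c')
  [20] 3/18 → 4 ('ccaa')
  [21] 18/23 → 2 ('cc')
  [22] 23/22 → 2 ('cc')
  [23] 22/12 → 1 ('c')
  [24] 12/15 → 0 ('')
  [25] 15/17 → 1 ('d')
  [26] 17/11 → 2 ('dc')
  [27] 11/14 → 1 ('d')
  [28] 14/10 → 2 ('dd')
  [29] 10/13 → 2 ('dd')

n(n+1)/2 = 30·31/2 = 465
Σ LCP = 0 + 1 + 2 + 1 + 1 + 3 + 1 + 2 + 0 + 2 + 1 + 2 + 1 + 2 + 0 + 3 + 2 + 1 + 2 + 1 + 4 + 2 + 2 + 1 + 0 + 1 + 2 + 1 + 2 + 2 = 45
distinct = 465 − 45 = 420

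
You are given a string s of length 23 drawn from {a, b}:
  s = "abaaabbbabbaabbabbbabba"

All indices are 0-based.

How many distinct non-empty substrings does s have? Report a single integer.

204

sorted suffixes:
  #0 SA[0]=22  'a'
  #1 SA[1]=2  'aaabbbabbaabbabbbabba'
  #2 SA[2]=11  'aabbabbbabba'
  #3 SA[3]=3  'aabbbabbaabbabbbabba'
  #4 SA[4]=0  'abaaabbbabbaabbabbbabba'
  #5 SA[5]=19  'abba'
  #6 SA[6]=8  'abbaabbabbbabba'
  #7 SA[7]=12  'abbabbbabba'
  #8 SA[8]=15  'abbbabba'
  #9 SA[9]=4  'abbbabbaabbabbbabba'
  #10 SA[10]=21  'ba'
  #11 SA[11]=1  'baaabbbabbaabbabbbabba'
  #12 SA[12]=10  'baabbabbbabba'
  #13 SA[13]=18  'babba'
  #14 SA[14]=7  'babbaabbabbbabba'
  #15 SA[15]=14  'babbbabba'
  #16 SA[16]=20  'bba'
  #17 SA[17]=9  'bbaabbabbbabba'
  #18 SA[18]=17  'bbabba'
  #19 SA[19]=6  'bbabbaabbabbbabba'
  #20 SA[20]=13  'bbabbbabba'
  #21 SA[21]=16  'bbbabba'
  #22 SA[22]=5  'bbbabbaabbabbbabba'

SA = [22, 2, 11, 3, 0, 19, 8, 12, 15, 4, 21, 1, 10, 18, 7, 14, 20, 9, 17, 6, 13, 16, 5]
[i] adj suffixes → lcp
  [1] 22/2 → 1 ('a')
  [2] 2/11 → 2 ('aa')
  [3] 11/3 → 4 ('aabb')
  [4] 3/0 → 1 ('a')
  [5] 0/19 → 2 ('ab')
  [6] 19/8 → 4 ('abba')
  [7] 8/12 → 4 ('abba')
  [8] 12/15 → 3 ('abb')
  [9] 15/4 → 8 ('abbbabba')
  [10] 4/21 → 0 ('')
  [11] 21/1 → 2 ('ba')
  [12] 1/10 → 3 ('baa')
  [13] 10/18 → 2 ('ba')
  [14] 18/7 → 5 ('babba')
  [15] 7/14 → 4 ('babb')
  [16] 14/20 → 1 ('b')
  [17] 20/9 → 3 ('bba')
  [18] 9/17 → 3 ('bba')
  [19] 17/6 → 6 ('bbabba')
  [20] 6/13 → 5 ('bbabb')
  [21] 13/16 → 2 ('bb')
  [22] 16/5 → 7 ('bbbabba')

n(n+1)/2 = 23·24/2 = 276
Σ LCP = 0 + 1 + 2 + 4 + 1 + 2 + 4 + 4 + 3 + 8 + 0 + 2 + 3 + 2 + 5 + 4 + 1 + 3 + 3 + 6 + 5 + 2 + 7 = 72
distinct = 276 − 72 = 204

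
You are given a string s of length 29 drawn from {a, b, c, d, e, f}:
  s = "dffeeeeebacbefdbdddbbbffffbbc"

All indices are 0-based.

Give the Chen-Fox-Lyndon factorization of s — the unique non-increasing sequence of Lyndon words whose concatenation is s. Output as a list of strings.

emit factor 1: 'dffeeeee' (i=0, period=8)
emit factor 2: 'b' (i=8, period=1)
emit factor 3: 'acbefdbdddbbbffffbbc' (i=9, period=20)

["dffeeeee", "b", "acbefdbdddbbbffffbbc"]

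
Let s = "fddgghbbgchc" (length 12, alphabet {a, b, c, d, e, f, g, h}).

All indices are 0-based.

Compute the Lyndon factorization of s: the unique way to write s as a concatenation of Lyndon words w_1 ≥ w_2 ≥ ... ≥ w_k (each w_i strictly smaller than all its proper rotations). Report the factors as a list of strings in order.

emit factor 1: 'f' (i=0, period=1)
emit factor 2: 'ddggh' (i=1, period=5)
emit factor 3: 'bbgchc' (i=6, period=6)

["f", "ddggh", "bbgchc"]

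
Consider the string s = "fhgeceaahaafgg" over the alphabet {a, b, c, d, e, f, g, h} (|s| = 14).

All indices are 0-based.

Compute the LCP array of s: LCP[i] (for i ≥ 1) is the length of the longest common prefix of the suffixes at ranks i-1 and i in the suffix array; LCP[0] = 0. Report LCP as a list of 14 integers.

rank→(start, suffix):
  0 → (9, 'aafgg')
  1 → (6, 'aahaafgg')
  2 → (10, 'afgg')
  3 → (7, 'ahaafgg')
  4 → (4, 'ceaahaafgg')
  5 → (5, 'eaahaafgg')
  6 → (3, 'eceaahaafgg')
  7 → (11, 'fgg')
  8 → (0, 'fhgeceaahaafgg')
  9 → (13, 'g')
  10 → (2, 'geceaahaafgg')
  11 → (12, 'gg')
  12 → (8, 'haafgg')
  13 → (1, 'hgeceaahaafgg')

SA = [9, 6, 10, 7, 4, 5, 3, 11, 0, 13, 2, 12, 8, 1]
rank  pair      lcp
   1  s[9:],s[6:]  2  'aa'
   2  s[6:],s[10:]  1  'a'
   3  s[10:],s[7:]  1  'a'
   4  s[7:],s[4:]  0  ''
   5  s[4:],s[5:]  0  ''
   6  s[5:],s[3:]  1  'e'
   7  s[3:],s[11:]  0  ''
   8  s[11:],s[0:]  1  'f'
   9  s[0:],s[13:]  0  ''
  10  s[13:],s[2:]  1  'g'
  11  s[2:],s[12:]  1  'g'
  12  s[12:],s[8:]  0  ''
  13  s[8:],s[1:]  1  'h'

[0, 2, 1, 1, 0, 0, 1, 0, 1, 0, 1, 1, 0, 1]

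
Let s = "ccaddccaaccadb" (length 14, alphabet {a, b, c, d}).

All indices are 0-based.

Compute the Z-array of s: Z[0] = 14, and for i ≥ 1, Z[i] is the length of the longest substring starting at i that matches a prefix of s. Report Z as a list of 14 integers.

[14, 1, 0, 0, 0, 3, 1, 0, 0, 4, 1, 0, 0, 0]

Z[0]=14
i=1: fresh scan; Z[1]=1 extend→box=[1,2)
i=2: fresh scan; Z[2]=0
i=3: fresh scan; Z[3]=0
i=4: fresh scan; Z[4]=0
i=5: fresh scan; Z[5]=3 extend→box=[5,8)
i=6: min(r-i=2, Z[1]=1)=1; Z[6]=1
i=7: min(r-i=1, Z[2]=0)=0; Z[7]=0
i=8: fresh scan; Z[8]=0
i=9: fresh scan; Z[9]=4 extend→box=[9,13)
i=10: min(r-i=3, Z[1]=1)=1; Z[10]=1
i=11: min(r-i=2, Z[2]=0)=0; Z[11]=0
i=12: min(r-i=1, Z[3]=0)=0; Z[12]=0
i=13: fresh scan; Z[13]=0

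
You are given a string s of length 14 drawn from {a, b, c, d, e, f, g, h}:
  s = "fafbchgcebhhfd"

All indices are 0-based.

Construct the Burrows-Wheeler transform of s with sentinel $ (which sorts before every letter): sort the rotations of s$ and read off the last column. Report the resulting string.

rank  rotation         last
    0  $fafbchgcebhhfd  d
    1  afbchgcebhhfd$f  f
    2  bchgcebhhfd$faf  f
    3  bhhfd$fafbchgce  e
    4  cebhhfd$fafbchg  g
    5  chgcebhhfd$fafb  b
    6  d$fafbchgcebhhf  f
    7  ebhhfd$fafbchgc  c
    8  fafbchgcebhhfd$  $
    9  fbchgcebhhfd$fa  a
   10  fd$fafbchgcebhh  h
   11  gcebhhfd$fafbch  h
   12  hfd$fafbchgcebh  h
   13  hgcebhhfd$fafbc  c
   14  hhfd$fafbchgceb  b

dffegbfc$ahhhcb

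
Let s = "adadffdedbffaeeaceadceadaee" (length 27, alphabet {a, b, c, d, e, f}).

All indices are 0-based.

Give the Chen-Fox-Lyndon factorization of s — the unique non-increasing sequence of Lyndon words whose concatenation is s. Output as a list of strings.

["adadffdedbffaee", "aceadceadaee"]

emit factor 1: 'adadffdedbffaee' (i=0, period=15)
emit factor 2: 'aceadceadaee' (i=15, period=12)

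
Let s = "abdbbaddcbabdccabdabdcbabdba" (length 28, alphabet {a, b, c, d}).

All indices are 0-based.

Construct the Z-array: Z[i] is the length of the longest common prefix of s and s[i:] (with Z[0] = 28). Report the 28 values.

Z[0]=28
i=1: outside box; Z[1]=0
i=2: outside box; Z[2]=0
i=3: outside box; Z[3]=0
i=4: outside box; Z[4]=0
i=5: outside box; Z[5]=1 grow→box=[5,6)
i=6: outside box; Z[6]=0
i=7: outside box; Z[7]=0
i=8: outside box; Z[8]=0
i=9: outside box; Z[9]=0
i=10: outside box; Z[10]=3 grow→box=[10,13)
i=11: min(r-i=2, Z[1]=0)=0; Z[11]=0
i=12: min(r-i=1, Z[2]=0)=0; Z[12]=0
i=13: outside box; Z[13]=0
i=14: outside box; Z[14]=0
i=15: outside box; Z[15]=3 grow→box=[15,18)
i=16: min(r-i=2, Z[1]=0)=0; Z[16]=0
i=17: min(r-i=1, Z[2]=0)=0; Z[17]=0
i=18: outside box; Z[18]=3 grow→box=[18,21)
i=19: min(r-i=2, Z[1]=0)=0; Z[19]=0
i=20: min(r-i=1, Z[2]=0)=0; Z[20]=0
i=21: outside box; Z[21]=0
i=22: outside box; Z[22]=0
i=23: outside box; Z[23]=4 grow→box=[23,27)
i=24: min(r-i=3, Z[1]=0)=0; Z[24]=0
i=25: min(r-i=2, Z[2]=0)=0; Z[25]=0
i=26: min(r-i=1, Z[3]=0)=0; Z[26]=0
i=27: outside box; Z[27]=1 grow→box=[27,28)

[28, 0, 0, 0, 0, 1, 0, 0, 0, 0, 3, 0, 0, 0, 0, 3, 0, 0, 3, 0, 0, 0, 0, 4, 0, 0, 0, 1]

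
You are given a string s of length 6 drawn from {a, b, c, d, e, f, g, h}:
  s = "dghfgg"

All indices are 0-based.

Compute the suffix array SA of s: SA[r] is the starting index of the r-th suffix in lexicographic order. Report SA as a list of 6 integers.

[0, 3, 5, 4, 1, 2]

rank | idx | suffix
   0 |   0 | dghfgg
   1 |   3 | fgg
   2 |   5 | g
   3 |   4 | gg
   4 |   1 | ghfgg
   5 |   2 | hfgg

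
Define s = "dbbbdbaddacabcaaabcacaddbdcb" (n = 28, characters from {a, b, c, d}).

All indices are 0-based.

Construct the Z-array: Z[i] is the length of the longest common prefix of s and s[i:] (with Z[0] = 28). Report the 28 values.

[28, 0, 0, 0, 2, 0, 0, 1, 1, 0, 0, 0, 0, 0, 0, 0, 0, 0, 0, 0, 0, 0, 1, 2, 0, 1, 0, 0]

Z[0]=28
i=1: fresh scan; Z[1]=0
i=2: fresh scan; Z[2]=0
i=3: fresh scan; Z[3]=0
i=4: fresh scan; Z[4]=2 extend→box=[4,6)
i=5: min(r-i=1, Z[1]=0)=0; Z[5]=0
i=6: fresh scan; Z[6]=0
i=7: fresh scan; Z[7]=1 extend→box=[7,8)
i=8: fresh scan; Z[8]=1 extend→box=[8,9)
i=9: fresh scan; Z[9]=0
i=10: fresh scan; Z[10]=0
i=11: fresh scan; Z[11]=0
i=12: fresh scan; Z[12]=0
i=13: fresh scan; Z[13]=0
i=14: fresh scan; Z[14]=0
i=15: fresh scan; Z[15]=0
i=16: fresh scan; Z[16]=0
i=17: fresh scan; Z[17]=0
i=18: fresh scan; Z[18]=0
i=19: fresh scan; Z[19]=0
i=20: fresh scan; Z[20]=0
i=21: fresh scan; Z[21]=0
i=22: fresh scan; Z[22]=1 extend→box=[22,23)
i=23: fresh scan; Z[23]=2 extend→box=[23,25)
i=24: min(r-i=1, Z[1]=0)=0; Z[24]=0
i=25: fresh scan; Z[25]=1 extend→box=[25,26)
i=26: fresh scan; Z[26]=0
i=27: fresh scan; Z[27]=0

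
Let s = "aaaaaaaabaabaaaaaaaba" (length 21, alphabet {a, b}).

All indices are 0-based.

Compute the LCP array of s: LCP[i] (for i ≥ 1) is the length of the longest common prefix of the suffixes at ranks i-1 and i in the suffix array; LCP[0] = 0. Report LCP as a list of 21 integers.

[0, 1, 7, 9, 6, 8, 5, 7, 4, 6, 3, 5, 2, 4, 5, 1, 3, 4, 0, 2, 3]

rank→(start, suffix):
  0 → (20, 'a')
  1 → (0, 'aaaaaaaabaabaaaaaaaba')
  2 → (12, 'aaaaaaaba')
  3 → (1, 'aaaaaaabaabaaaaaaaba')
  4 → (13, 'aaaaaaba')
  5 → (2, 'aaaaaabaabaaaaaaaba')
  6 → (14, 'aaaaaba')
  7 → (3, 'aaaaabaabaaaaaaaba')
  8 → (15, 'aaaaba')
  9 → (4, 'aaaabaabaaaaaaaba')
  10 → (16, 'aaaba')
  11 → (5, 'aaabaabaaaaaaaba')
  12 → (17, 'aaba')
  13 → (9, 'aabaaaaaaaba')
  14 → (6, 'aabaabaaaaaaaba')
  15 → (18, 'aba')
  16 → (10, 'abaaaaaaaba')
  17 → (7, 'abaabaaaaaaaba')
  18 → (19, 'ba')
  19 → (11, 'baaaaaaaba')
  20 → (8, 'baabaaaaaaaba')

SA = [20, 0, 12, 1, 13, 2, 14, 3, 15, 4, 16, 5, 17, 9, 6, 18, 10, 7, 19, 11, 8]
rank  pair      lcp
   1  s[20:],s[0:]  1  'a'
   2  s[0:],s[12:]  7  'aaaaaaa'
   3  s[12:],s[1:]  9  'aaaaaaaba'
   4  s[1:],s[13:]  6  'aaaaaa'
   5  s[13:],s[2:]  8  'aaaaaaba'
   6  s[2:],s[14:]  5  'aaaaa'
   7  s[14:],s[3:]  7  'aaaaaba'
   8  s[3:],s[15:]  4  'aaaa'
   9  s[15:],s[4:]  6  'aaaaba'
  10  s[4:],s[16:]  3  'aaa'
  11  s[16:],s[5:]  5  'aaaba'
  12  s[5:],s[17:]  2  'aa'
  13  s[17:],s[9:]  4  'aaba'
  14  s[9:],s[6:]  5  'aabaa'
  15  s[6:],s[18:]  1  'a'
  16  s[18:],s[10:]  3  'aba'
  17  s[10:],s[7:]  4  'abaa'
  18  s[7:],s[19:]  0  ''
  19  s[19:],s[11:]  2  'ba'
  20  s[11:],s[8:]  3  'baa'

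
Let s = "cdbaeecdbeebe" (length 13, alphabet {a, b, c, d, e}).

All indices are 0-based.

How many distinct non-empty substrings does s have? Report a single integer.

rank→(start, suffix):
  0 → (3, 'aeecdbeebe')
  1 → (2, 'baeecdbeebe')
  2 → (11, 'be')
  3 → (8, 'beebe')
  4 → (0, 'cdbaeecdbeebe')
  5 → (6, 'cdbeebe')
  6 → (1, 'dbaeecdbeebe')
  7 → (7, 'dbeebe')
  8 → (12, 'e')
  9 → (10, 'ebe')
  10 → (5, 'ecdbeebe')
  11 → (9, 'eebe')
  12 → (4, 'eecdbeebe')

SA = [3, 2, 11, 8, 0, 6, 1, 7, 12, 10, 5, 9, 4]
rank  pair      lcp
   1  s[3:],s[2:]  0  ''
   2  s[2:],s[11:]  1  'b'
   3  s[11:],s[8:]  2  'be'
   4  s[8:],s[0:]  0  ''
   5  s[0:],s[6:]  3  'cdb'
   6  s[6:],s[1:]  0  ''
   7  s[1:],s[7:]  2  'db'
   8  s[7:],s[12:]  0  ''
   9  s[12:],s[10:]  1  'e'
  10  s[10:],s[5:]  1  'e'
  11  s[5:],s[9:]  1  'e'
  12  s[9:],s[4:]  2  'ee'

n(n+1)/2 = 13·14/2 = 91
Σ LCP = 0 + 0 + 1 + 2 + 0 + 3 + 0 + 2 + 0 + 1 + 1 + 1 + 2 = 13
distinct = 91 − 13 = 78

78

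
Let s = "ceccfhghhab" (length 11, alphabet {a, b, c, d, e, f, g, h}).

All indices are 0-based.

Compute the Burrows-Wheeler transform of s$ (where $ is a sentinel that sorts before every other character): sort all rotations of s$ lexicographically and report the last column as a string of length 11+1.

rank  rotation      last
    0  $ceccfhghhab  b
    1  ab$ceccfhghh  h
    2  b$ceccfhghha  a
    3  ccfhghhab$ce  e
    4  ceccfhghhab$  $
    5  cfhghhab$cec  c
    6  eccfhghhab$c  c
    7  fhghhab$cecc  c
    8  ghhab$ceccfh  h
    9  hab$ceccfhgh  h
   10  hghhab$ceccf  f
   11  hhab$ceccfhg  g

bhae$ccchhfg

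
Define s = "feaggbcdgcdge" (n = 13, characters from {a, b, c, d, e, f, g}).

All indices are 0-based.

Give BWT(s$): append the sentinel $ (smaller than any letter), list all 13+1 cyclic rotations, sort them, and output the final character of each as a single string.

rank  rotation        last
    0  $feaggbcdgcdge  e
    1  aggbcdgcdge$fe  e
    2  bcdgcdge$feagg  g
    3  cdgcdge$feaggb  b
    4  cdge$feaggbcdg  g
    5  dgcdge$feaggbc  c
    6  dge$feaggbcdgc  c
    7  e$feaggbcdgcdg  g
    8  eaggbcdgcdge$f  f
    9  feaggbcdgcdge$  $
   10  gbcdgcdge$feag  g
   11  gcdge$feaggbcd  d
   12  ge$feaggbcdgcd  d
   13  ggbcdgcdge$fea  a

eegbgccgf$gdda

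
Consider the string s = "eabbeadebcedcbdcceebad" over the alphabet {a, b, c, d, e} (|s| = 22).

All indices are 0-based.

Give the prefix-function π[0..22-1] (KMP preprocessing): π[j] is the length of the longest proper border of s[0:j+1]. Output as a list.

[0, 0, 0, 0, 1, 2, 0, 1, 0, 0, 1, 0, 0, 0, 0, 0, 0, 1, 1, 0, 0, 0]

π[0] = 0
j=1 s[j]='a': π[1]=0 (border '')
j=2 s[j]='b': π[2]=0 (border '')
j=3 s[j]='b': π[3]=0 (border '')
j=4 s[j]='e': π[4]=1 (border 'e')
j=5 s[j]='a': π[5]=2 (border 'ea')
j=6 s[j]='d': k: 2→0; π[6]=0 (border '')
j=7 s[j]='e': π[7]=1 (border 'e')
j=8 s[j]='b': k: 1→0; π[8]=0 (border '')
j=9 s[j]='c': π[9]=0 (border '')
j=10 s[j]='e': π[10]=1 (border 'e')
j=11 s[j]='d': k: 1→0; π[11]=0 (border '')
j=12 s[j]='c': π[12]=0 (border '')
j=13 s[j]='b': π[13]=0 (border '')
j=14 s[j]='d': π[14]=0 (border '')
j=15 s[j]='c': π[15]=0 (border '')
j=16 s[j]='c': π[16]=0 (border '')
j=17 s[j]='e': π[17]=1 (border 'e')
j=18 s[j]='e': k: 1→0; π[18]=1 (border 'e')
j=19 s[j]='b': k: 1→0; π[19]=0 (border '')
j=20 s[j]='a': π[20]=0 (border '')
j=21 s[j]='d': π[21]=0 (border '')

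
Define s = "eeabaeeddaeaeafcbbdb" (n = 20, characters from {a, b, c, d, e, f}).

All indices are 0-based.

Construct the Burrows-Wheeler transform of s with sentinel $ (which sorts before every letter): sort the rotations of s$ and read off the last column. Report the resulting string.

bedebedacbfdbeeaae$aa

rank  rotation               last
    0  $eeabaeeddaeaeafcbbdb  b
    1  abaeeddaeaeafcbbdb$ee  e
    2  aeaeafcbbdb$eeabaeedd  d
    3  aeafcbbdb$eeabaeeddae  e
    4  aeeddaeaeafcbbdb$eeab  b
    5  afcbbdb$eeabaeeddaeae  e
    6  b$eeabaeeddaeaeafcbbd  d
    7  baeeddaeaeafcbbdb$eea  a
    8  bbdb$eeabaeeddaeaeafc  c
    9  bdb$eeabaeeddaeaeafcb  b
   10  cbbdb$eeabaeeddaeaeaf  f
   11  daeaeafcbbdb$eeabaeed  d
   12  db$eeabaeeddaeaeafcbb  b
   13  ddaeaeafcbbdb$eeabaee  e
   14  eabaeeddaeaeafcbbdb$e  e
   15  eaeafcbbdb$eeabaeedda  a
   16  eafcbbdb$eeabaeeddaea  a
   17  eddaeaeafcbbdb$eeabae  e
   18  eeabaeeddaeaeafcbbdb$  $
   19  eeddaeaeafcbbdb$eeaba  a
   20  fcbbdb$eeabaeeddaeaea  a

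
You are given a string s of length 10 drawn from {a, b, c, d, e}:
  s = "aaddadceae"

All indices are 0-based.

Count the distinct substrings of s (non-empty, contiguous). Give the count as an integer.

rank→(start, suffix):
  0 → (0, 'aaddadceae')
  1 → (4, 'adceae')
  2 → (1, 'addadceae')
  3 → (8, 'ae')
  4 → (6, 'ceae')
  5 → (3, 'dadceae')
  6 → (5, 'dceae')
  7 → (2, 'ddadceae')
  8 → (9, 'e')
  9 → (7, 'eae')

SA = [0, 4, 1, 8, 6, 3, 5, 2, 9, 7]
i: (SA[i-1],SA[i]) lcp shared
  1: (0,4) 1 'a'
  2: (4,1) 2 'ad'
  3: (1,8) 1 'a'
  4: (8,6) 0 ''
  5: (6,3) 0 ''
  6: (3,5) 1 'd'
  7: (5,2) 1 'd'
  8: (2,9) 0 ''
  9: (9,7) 1 'e'

n(n+1)/2 = 10·11/2 = 55
Σ LCP = 0 + 1 + 2 + 1 + 0 + 0 + 1 + 1 + 0 + 1 = 7
distinct = 55 − 7 = 48

48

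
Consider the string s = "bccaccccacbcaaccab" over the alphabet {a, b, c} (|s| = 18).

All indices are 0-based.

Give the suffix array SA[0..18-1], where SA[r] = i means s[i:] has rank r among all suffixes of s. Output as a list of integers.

sorted suffixes:
  #0 SA[0]=12  'aaccab'
  #1 SA[1]=16  'ab'
  #2 SA[2]=8  'acbcaaccab'
  #3 SA[3]=13  'accab'
  #4 SA[4]=3  'accccacbcaaccab'
  #5 SA[5]=17  'b'
  #6 SA[6]=10  'bcaaccab'
  #7 SA[7]=0  'bccaccccacbcaaccab'
  #8 SA[8]=11  'caaccab'
  #9 SA[9]=15  'cab'
  #10 SA[10]=7  'cacbcaaccab'
  #11 SA[11]=2  'caccccacbcaaccab'
  #12 SA[12]=9  'cbcaaccab'
  #13 SA[13]=14  'ccab'
  #14 SA[14]=6  'ccacbcaaccab'
  #15 SA[15]=1  'ccaccccacbcaaccab'
  #16 SA[16]=5  'cccacbcaaccab'
  #17 SA[17]=4  'ccccacbcaaccab'

[12, 16, 8, 13, 3, 17, 10, 0, 11, 15, 7, 2, 9, 14, 6, 1, 5, 4]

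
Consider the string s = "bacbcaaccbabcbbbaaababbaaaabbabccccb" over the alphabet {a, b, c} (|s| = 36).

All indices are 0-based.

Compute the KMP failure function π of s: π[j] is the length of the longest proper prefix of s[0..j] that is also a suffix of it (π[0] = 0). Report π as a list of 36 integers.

[0, 0, 0, 1, 0, 0, 0, 0, 0, 1, 2, 1, 0, 1, 1, 1, 2, 0, 0, 1, 2, 1, 1, 2, 0, 0, 0, 1, 1, 2, 1, 0, 0, 0, 0, 1]

π[0] = 0
j=1 s[j]='a': π[1]=0 (border '')
j=2 s[j]='c': π[2]=0 (border '')
j=3 s[j]='b': π[3]=1 (border 'b')
j=4 s[j]='c': k: 1→0; π[4]=0 (border '')
j=5 s[j]='a': π[5]=0 (border '')
j=6 s[j]='a': π[6]=0 (border '')
j=7 s[j]='c': π[7]=0 (border '')
j=8 s[j]='c': π[8]=0 (border '')
j=9 s[j]='b': π[9]=1 (border 'b')
j=10 s[j]='a': π[10]=2 (border 'ba')
j=11 s[j]='b': k: 2→0; π[11]=1 (border 'b')
j=12 s[j]='c': k: 1→0; π[12]=0 (border '')
j=13 s[j]='b': π[13]=1 (border 'b')
j=14 s[j]='b': k: 1→0; π[14]=1 (border 'b')
j=15 s[j]='b': k: 1→0; π[15]=1 (border 'b')
j=16 s[j]='a': π[16]=2 (border 'ba')
j=17 s[j]='a': k: 2→0; π[17]=0 (border '')
j=18 s[j]='a': π[18]=0 (border '')
j=19 s[j]='b': π[19]=1 (border 'b')
j=20 s[j]='a': π[20]=2 (border 'ba')
j=21 s[j]='b': k: 2→0; π[21]=1 (border 'b')
j=22 s[j]='b': k: 1→0; π[22]=1 (border 'b')
j=23 s[j]='a': π[23]=2 (border 'ba')
j=24 s[j]='a': k: 2→0; π[24]=0 (border '')
j=25 s[j]='a': π[25]=0 (border '')
j=26 s[j]='a': π[26]=0 (border '')
j=27 s[j]='b': π[27]=1 (border 'b')
j=28 s[j]='b': k: 1→0; π[28]=1 (border 'b')
j=29 s[j]='a': π[29]=2 (border 'ba')
j=30 s[j]='b': k: 2→0; π[30]=1 (border 'b')
j=31 s[j]='c': k: 1→0; π[31]=0 (border '')
j=32 s[j]='c': π[32]=0 (border '')
j=33 s[j]='c': π[33]=0 (border '')
j=34 s[j]='c': π[34]=0 (border '')
j=35 s[j]='b': π[35]=1 (border 'b')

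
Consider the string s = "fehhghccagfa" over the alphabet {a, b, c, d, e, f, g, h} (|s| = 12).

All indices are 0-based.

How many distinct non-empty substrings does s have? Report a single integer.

72

rank→(start, suffix):
  0 → (11, 'a')
  1 → (8, 'agfa')
  2 → (7, 'cagfa')
  3 → (6, 'ccagfa')
  4 → (1, 'ehhghccagfa')
  5 → (10, 'fa')
  6 → (0, 'fehhghccagfa')
  7 → (9, 'gfa')
  8 → (4, 'ghccagfa')
  9 → (5, 'hccagfa')
  10 → (3, 'hghccagfa')
  11 → (2, 'hhghccagfa')

SA = [11, 8, 7, 6, 1, 10, 0, 9, 4, 5, 3, 2]
rank  pair      lcp
   1  s[11:],s[8:]  1  'a'
   2  s[8:],s[7:]  0  ''
   3  s[7:],s[6:]  1  'c'
   4  s[6:],s[1:]  0  ''
   5  s[1:],s[10:]  0  ''
   6  s[10:],s[0:]  1  'f'
   7  s[0:],s[9:]  0  ''
   8  s[9:],s[4:]  1  'g'
   9  s[4:],s[5:]  0  ''
  10  s[5:],s[3:]  1  'h'
  11  s[3:],s[2:]  1  'h'

n(n+1)/2 = 12·13/2 = 78
Σ LCP = 0 + 1 + 0 + 1 + 0 + 0 + 1 + 0 + 1 + 0 + 1 + 1 = 6
distinct = 78 − 6 = 72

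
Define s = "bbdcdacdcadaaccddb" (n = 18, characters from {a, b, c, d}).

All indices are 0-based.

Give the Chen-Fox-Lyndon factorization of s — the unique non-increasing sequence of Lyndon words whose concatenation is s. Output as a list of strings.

["bbdcd", "acdcad", "aaccddb"]

emit factor 1: 'bbdcd' (i=0, period=5)
emit factor 2: 'acdcad' (i=5, period=6)
emit factor 3: 'aaccddb' (i=11, period=7)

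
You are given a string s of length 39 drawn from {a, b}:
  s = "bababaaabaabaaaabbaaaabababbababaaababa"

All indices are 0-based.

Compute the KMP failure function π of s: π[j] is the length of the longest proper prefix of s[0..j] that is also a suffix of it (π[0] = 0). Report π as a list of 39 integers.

[0, 0, 1, 2, 3, 4, 0, 0, 1, 2, 0, 1, 2, 0, 0, 0, 1, 1, 2, 0, 0, 0, 1, 2, 3, 4, 5, 1, 2, 3, 4, 5, 6, 7, 8, 9, 10, 3, 4]

π[0] = 0
j=1 s[j]='a': π[1]=0 (border '')
j=2 s[j]='b': π[2]=1 (border 'b')
j=3 s[j]='a': π[3]=2 (border 'ba')
j=4 s[j]='b': π[4]=3 (border 'bab')
j=5 s[j]='a': π[5]=4 (border 'baba')
j=6 s[j]='a': k: 4→2→0; π[6]=0 (border '')
j=7 s[j]='a': π[7]=0 (border '')
j=8 s[j]='b': π[8]=1 (border 'b')
j=9 s[j]='a': π[9]=2 (border 'ba')
j=10 s[j]='a': k: 2→0; π[10]=0 (border '')
j=11 s[j]='b': π[11]=1 (border 'b')
j=12 s[j]='a': π[12]=2 (border 'ba')
j=13 s[j]='a': k: 2→0; π[13]=0 (border '')
j=14 s[j]='a': π[14]=0 (border '')
j=15 s[j]='a': π[15]=0 (border '')
j=16 s[j]='b': π[16]=1 (border 'b')
j=17 s[j]='b': k: 1→0; π[17]=1 (border 'b')
j=18 s[j]='a': π[18]=2 (border 'ba')
j=19 s[j]='a': k: 2→0; π[19]=0 (border '')
j=20 s[j]='a': π[20]=0 (border '')
j=21 s[j]='a': π[21]=0 (border '')
j=22 s[j]='b': π[22]=1 (border 'b')
j=23 s[j]='a': π[23]=2 (border 'ba')
j=24 s[j]='b': π[24]=3 (border 'bab')
j=25 s[j]='a': π[25]=4 (border 'baba')
j=26 s[j]='b': π[26]=5 (border 'babab')
j=27 s[j]='b': k: 5→3→1→0; π[27]=1 (border 'b')
j=28 s[j]='a': π[28]=2 (border 'ba')
j=29 s[j]='b': π[29]=3 (border 'bab')
j=30 s[j]='a': π[30]=4 (border 'baba')
j=31 s[j]='b': π[31]=5 (border 'babab')
j=32 s[j]='a': π[32]=6 (border 'bababa')
j=33 s[j]='a': π[33]=7 (border 'bababaa')
j=34 s[j]='a': π[34]=8 (border 'bababaaa')
j=35 s[j]='b': π[35]=9 (border 'bababaaab')
j=36 s[j]='a': π[36]=10 (border 'bababaaaba')
j=37 s[j]='b': k: 10→2; π[37]=3 (border 'bab')
j=38 s[j]='a': π[38]=4 (border 'baba')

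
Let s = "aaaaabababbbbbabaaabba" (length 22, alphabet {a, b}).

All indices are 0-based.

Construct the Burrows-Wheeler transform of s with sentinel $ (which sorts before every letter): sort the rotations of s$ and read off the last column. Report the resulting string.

ab$aabaabababbabaaabbba

rank  rotation                 last
    0  $aaaaabababbbbbabaaabba  a
    1  a$aaaaabababbbbbabaaabb  b
    2  aaaaabababbbbbabaaabba$  $
    3  aaaabababbbbbabaaabba$a  a
    4  aaabababbbbbabaaabba$aa  a
    5  aaabba$aaaaabababbbbbab  b
    6  aabababbbbbabaaabba$aaa  a
    7  aabba$aaaaabababbbbbaba  a
    8  abaaabba$aaaaabababbbbb  b
    9  abababbbbbabaaabba$aaaa  a
   10  ababbbbbabaaabba$aaaaab  b
   11  abba$aaaaabababbbbbabaa  a
   12  abbbbbabaaabba$aaaaabab  b
   13  ba$aaaaabababbbbbabaaab  b
   14  baaabba$aaaaabababbbbba  a
   15  babaaabba$aaaaabababbbb  b
   16  bababbbbbabaaabba$aaaaa  a
   17  babbbbbabaaabba$aaaaaba  a
   18  bba$aaaaabababbbbbabaaa  a
   19  bbabaaabba$aaaaabababbb  b
   20  bbbabaaabba$aaaaabababb  b
   21  bbbbabaaabba$aaaaababab  b
   22  bbbbbabaaabba$aaaaababa  a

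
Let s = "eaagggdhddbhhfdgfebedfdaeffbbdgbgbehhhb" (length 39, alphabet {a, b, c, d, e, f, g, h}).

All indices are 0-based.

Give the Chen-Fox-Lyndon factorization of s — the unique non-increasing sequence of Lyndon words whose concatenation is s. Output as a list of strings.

["e", "aagggdhddbhhfdgfebedfdaeffbbdgbgbehhhb"]

emit factor 1: 'e' (i=0, period=1)
emit factor 2: 'aagggdhddbhhfdgfebedfdaeffbbdgbgbehhhb' (i=1, period=38)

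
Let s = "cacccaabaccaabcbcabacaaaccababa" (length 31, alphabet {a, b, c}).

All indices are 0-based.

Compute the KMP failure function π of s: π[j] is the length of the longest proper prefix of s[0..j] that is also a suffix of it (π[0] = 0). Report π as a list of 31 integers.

π[0] = 0
j=1 s[j]='a': π[1]=0 (border '')
j=2 s[j]='c': π[2]=1 (border 'c')
j=3 s[j]='c': k: 1→0; π[3]=1 (border 'c')
j=4 s[j]='c': k: 1→0; π[4]=1 (border 'c')
j=5 s[j]='a': π[5]=2 (border 'ca')
j=6 s[j]='a': k: 2→0; π[6]=0 (border '')
j=7 s[j]='b': π[7]=0 (border '')
j=8 s[j]='a': π[8]=0 (border '')
j=9 s[j]='c': π[9]=1 (border 'c')
j=10 s[j]='c': k: 1→0; π[10]=1 (border 'c')
j=11 s[j]='a': π[11]=2 (border 'ca')
j=12 s[j]='a': k: 2→0; π[12]=0 (border '')
j=13 s[j]='b': π[13]=0 (border '')
j=14 s[j]='c': π[14]=1 (border 'c')
j=15 s[j]='b': k: 1→0; π[15]=0 (border '')
j=16 s[j]='c': π[16]=1 (border 'c')
j=17 s[j]='a': π[17]=2 (border 'ca')
j=18 s[j]='b': k: 2→0; π[18]=0 (border '')
j=19 s[j]='a': π[19]=0 (border '')
j=20 s[j]='c': π[20]=1 (border 'c')
j=21 s[j]='a': π[21]=2 (border 'ca')
j=22 s[j]='a': k: 2→0; π[22]=0 (border '')
j=23 s[j]='a': π[23]=0 (border '')
j=24 s[j]='c': π[24]=1 (border 'c')
j=25 s[j]='c': k: 1→0; π[25]=1 (border 'c')
j=26 s[j]='a': π[26]=2 (border 'ca')
j=27 s[j]='b': k: 2→0; π[27]=0 (border '')
j=28 s[j]='a': π[28]=0 (border '')
j=29 s[j]='b': π[29]=0 (border '')
j=30 s[j]='a': π[30]=0 (border '')

[0, 0, 1, 1, 1, 2, 0, 0, 0, 1, 1, 2, 0, 0, 1, 0, 1, 2, 0, 0, 1, 2, 0, 0, 1, 1, 2, 0, 0, 0, 0]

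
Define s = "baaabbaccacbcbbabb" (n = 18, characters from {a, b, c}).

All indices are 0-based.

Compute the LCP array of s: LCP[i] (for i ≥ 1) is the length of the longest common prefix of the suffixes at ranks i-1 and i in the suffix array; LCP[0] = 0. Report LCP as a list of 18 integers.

sorted suffixes:
  #0 SA[0]=1  'aaabbaccacbcbbabb'
  #1 SA[1]=2  'aabbaccacbcbbabb'
  #2 SA[2]=15  'abb'
  #3 SA[3]=3  'abbaccacbcbbabb'
  #4 SA[4]=9  'acbcbbabb'
  #5 SA[5]=6  'accacbcbbabb'
  #6 SA[6]=17  'b'
  #7 SA[7]=0  'baaabbaccacbcbbabb'
  #8 SA[8]=14  'babb'
  #9 SA[9]=5  'baccacbcbbabb'
  #10 SA[10]=16  'bb'
  #11 SA[11]=13  'bbabb'
  #12 SA[12]=4  'bbaccacbcbbabb'
  #13 SA[13]=11  'bcbbabb'
  #14 SA[14]=8  'cacbcbbabb'
  #15 SA[15]=12  'cbbabb'
  #16 SA[16]=10  'cbcbbabb'
  #17 SA[17]=7  'ccacbcbbabb'

SA = [1, 2, 15, 3, 9, 6, 17, 0, 14, 5, 16, 13, 4, 11, 8, 12, 10, 7]
[i] adj suffixes → lcp
  [1] 1/2 → 2 ('aa')
  [2] 2/15 → 1 ('a')
  [3] 15/3 → 3 ('abb')
  [4] 3/9 → 1 ('a')
  [5] 9/6 → 2 ('ac')
  [6] 6/17 → 0 ('')
  [7] 17/0 → 1 ('b')
  [8] 0/14 → 2 ('ba')
  [9] 14/5 → 2 ('ba')
  [10] 5/16 → 1 ('b')
  [11] 16/13 → 2 ('bb')
  [12] 13/4 → 3 ('bba')
  [13] 4/11 → 1 ('b')
  [14] 11/8 → 0 ('')
  [15] 8/12 → 1 ('c')
  [16] 12/10 → 2 ('cb')
  [17] 10/7 → 1 ('c')

[0, 2, 1, 3, 1, 2, 0, 1, 2, 2, 1, 2, 3, 1, 0, 1, 2, 1]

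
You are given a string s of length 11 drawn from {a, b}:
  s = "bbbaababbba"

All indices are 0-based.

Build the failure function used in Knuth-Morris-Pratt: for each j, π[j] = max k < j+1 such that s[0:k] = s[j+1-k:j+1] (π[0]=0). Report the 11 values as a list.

[0, 1, 2, 0, 0, 1, 0, 1, 2, 3, 4]

π[0] = 0
j=1 s[j]='b': π[1]=1 (border 'b')
j=2 s[j]='b': π[2]=2 (border 'bb')
j=3 s[j]='a': k: 2→1→0; π[3]=0 (border '')
j=4 s[j]='a': π[4]=0 (border '')
j=5 s[j]='b': π[5]=1 (border 'b')
j=6 s[j]='a': k: 1→0; π[6]=0 (border '')
j=7 s[j]='b': π[7]=1 (border 'b')
j=8 s[j]='b': π[8]=2 (border 'bb')
j=9 s[j]='b': π[9]=3 (border 'bbb')
j=10 s[j]='a': π[10]=4 (border 'bbba')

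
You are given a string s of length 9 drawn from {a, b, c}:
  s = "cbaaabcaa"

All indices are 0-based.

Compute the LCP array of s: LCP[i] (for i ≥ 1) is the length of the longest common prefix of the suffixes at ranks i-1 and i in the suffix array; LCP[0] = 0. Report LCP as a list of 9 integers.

rank | idx | suffix
   0 |   8 | a
   1 |   7 | aa
   2 |   2 | aaabcaa
   3 |   3 | aabcaa
   4 |   4 | abcaa
   5 |   1 | baaabcaa
   6 |   5 | bcaa
   7 |   6 | caa
   8 |   0 | cbaaabcaa

SA = [8, 7, 2, 3, 4, 1, 5, 6, 0]
rank  pair      lcp
   1  s[8:],s[7:]  1  'a'
   2  s[7:],s[2:]  2  'aa'
   3  s[2:],s[3:]  2  'aa'
   4  s[3:],s[4:]  1  'a'
   5  s[4:],s[1:]  0  ''
   6  s[1:],s[5:]  1  'b'
   7  s[5:],s[6:]  0  ''
   8  s[6:],s[0:]  1  'c'

[0, 1, 2, 2, 1, 0, 1, 0, 1]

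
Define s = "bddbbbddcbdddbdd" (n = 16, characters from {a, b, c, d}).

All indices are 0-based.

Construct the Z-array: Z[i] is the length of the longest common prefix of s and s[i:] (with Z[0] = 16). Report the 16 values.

[16, 0, 0, 1, 1, 3, 0, 0, 0, 3, 0, 0, 0, 3, 0, 0]

Z[0]=16
i=1: fresh scan; Z[1]=0
i=2: fresh scan; Z[2]=0
i=3: fresh scan; Z[3]=1 scan→box=[3,4)
i=4: fresh scan; Z[4]=1 scan→box=[4,5)
i=5: fresh scan; Z[5]=3 scan→box=[5,8)
i=6: min(r-i=2, Z[1]=0)=0; Z[6]=0
i=7: min(r-i=1, Z[2]=0)=0; Z[7]=0
i=8: fresh scan; Z[8]=0
i=9: fresh scan; Z[9]=3 scan→box=[9,12)
i=10: min(r-i=2, Z[1]=0)=0; Z[10]=0
i=11: min(r-i=1, Z[2]=0)=0; Z[11]=0
i=12: fresh scan; Z[12]=0
i=13: fresh scan; Z[13]=3 scan→box=[13,16)
i=14: min(r-i=2, Z[1]=0)=0; Z[14]=0
i=15: min(r-i=1, Z[2]=0)=0; Z[15]=0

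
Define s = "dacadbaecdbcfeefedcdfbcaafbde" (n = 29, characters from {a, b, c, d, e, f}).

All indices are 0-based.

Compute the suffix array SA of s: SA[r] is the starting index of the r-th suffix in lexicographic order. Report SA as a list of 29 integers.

[23, 1, 3, 6, 24, 5, 21, 10, 26, 22, 2, 8, 18, 11, 0, 4, 9, 17, 27, 19, 28, 7, 16, 13, 14, 20, 25, 15, 12]

rank→(start, suffix):
  0 → (23, 'aafbde')
  1 → (1, 'acadbaecdbcfeefedcdfbcaafbde')
  2 → (3, 'adbaecdbcfeefedcdfbcaafbde')
  3 → (6, 'aecdbcfeefedcdfbcaafbde')
  4 → (24, 'afbde')
  5 → (5, 'baecdbcfeefedcdfbcaafbde')
  6 → (21, 'bcaafbde')
  7 → (10, 'bcfeefedcdfbcaafbde')
  8 → (26, 'bde')
  9 → (22, 'caafbde')
  10 → (2, 'cadbaecdbcfeefedcdfbcaafbde')
  11 → (8, 'cdbcfeefedcdfbcaafbde')
  12 → (18, 'cdfbcaafbde')
  13 → (11, 'cfeefedcdfbcaafbde')
  14 → (0, 'dacadbaecdbcfeefedcdfbcaafbde')
  15 → (4, 'dbaecdbcfeefedcdfbcaafbde')
  16 → (9, 'dbcfeefedcdfbcaafbde')
  17 → (17, 'dcdfbcaafbde')
  18 → (27, 'de')
  19 → (19, 'dfbcaafbde')
  20 → (28, 'e')
  21 → (7, 'ecdbcfeefedcdfbcaafbde')
  22 → (16, 'edcdfbcaafbde')
  23 → (13, 'eefedcdfbcaafbde')
  24 → (14, 'efedcdfbcaafbde')
  25 → (20, 'fbcaafbde')
  26 → (25, 'fbde')
  27 → (15, 'fedcdfbcaafbde')
  28 → (12, 'feefedcdfbcaafbde')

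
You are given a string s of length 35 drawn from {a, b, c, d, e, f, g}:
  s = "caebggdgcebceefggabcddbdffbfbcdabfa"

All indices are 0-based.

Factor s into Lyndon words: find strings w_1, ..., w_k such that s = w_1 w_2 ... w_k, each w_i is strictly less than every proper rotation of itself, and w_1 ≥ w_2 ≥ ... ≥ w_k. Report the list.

emit factor 1: 'c' (i=0, period=1)
emit factor 2: 'aebggdgcebceefgg' (i=1, period=16)
emit factor 3: 'abcddbdffbfbcdabf' (i=17, period=17)
emit factor 4: 'a' (i=34, period=1)

["c", "aebggdgcebceefgg", "abcddbdffbfbcdabf", "a"]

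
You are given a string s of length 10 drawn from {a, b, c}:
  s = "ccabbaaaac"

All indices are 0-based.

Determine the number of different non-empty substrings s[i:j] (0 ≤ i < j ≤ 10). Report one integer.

45

sorted suffixes:
  #0 SA[0]=5  'aaaac'
  #1 SA[1]=6  'aaac'
  #2 SA[2]=7  'aac'
  #3 SA[3]=2  'abbaaaac'
  #4 SA[4]=8  'ac'
  #5 SA[5]=4  'baaaac'
  #6 SA[6]=3  'bbaaaac'
  #7 SA[7]=9  'c'
  #8 SA[8]=1  'cabbaaaac'
  #9 SA[9]=0  'ccabbaaaac'

SA = [5, 6, 7, 2, 8, 4, 3, 9, 1, 0]
i: (SA[i-1],SA[i]) lcp shared
  1: (5,6) 3 'aaa'
  2: (6,7) 2 'aa'
  3: (7,2) 1 'a'
  4: (2,8) 1 'a'
  5: (8,4) 0 ''
  6: (4,3) 1 'b'
  7: (3,9) 0 ''
  8: (9,1) 1 'c'
  9: (1,0) 1 'c'

n(n+1)/2 = 10·11/2 = 55
Σ LCP = 0 + 3 + 2 + 1 + 1 + 0 + 1 + 0 + 1 + 1 = 10
distinct = 55 − 10 = 45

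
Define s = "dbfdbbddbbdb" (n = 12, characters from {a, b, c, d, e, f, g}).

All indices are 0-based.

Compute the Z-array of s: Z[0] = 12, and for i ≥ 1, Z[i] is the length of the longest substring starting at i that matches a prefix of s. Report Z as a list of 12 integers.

Z[0]=12
i=1: fresh scan; Z[1]=0
i=2: fresh scan; Z[2]=0
i=3: fresh scan; Z[3]=2 extend→box=[3,5)
i=4: min(r-i=1, Z[1]=0)=0; Z[4]=0
i=5: fresh scan; Z[5]=0
i=6: fresh scan; Z[6]=1 extend→box=[6,7)
i=7: fresh scan; Z[7]=2 extend→box=[7,9)
i=8: min(r-i=1, Z[1]=0)=0; Z[8]=0
i=9: fresh scan; Z[9]=0
i=10: fresh scan; Z[10]=2 extend→box=[10,12)
i=11: min(r-i=1, Z[1]=0)=0; Z[11]=0

[12, 0, 0, 2, 0, 0, 1, 2, 0, 0, 2, 0]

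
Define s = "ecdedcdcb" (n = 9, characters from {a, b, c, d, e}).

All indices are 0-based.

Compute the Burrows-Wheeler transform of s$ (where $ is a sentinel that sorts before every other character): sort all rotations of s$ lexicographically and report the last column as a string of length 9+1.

rank  rotation    last
    0  $ecdedcdcb  b
    1  b$ecdedcdc  c
    2  cb$ecdedcd  d
    3  cdcb$ecded  d
    4  cdedcdcb$e  e
    5  dcb$ecdedc  c
    6  dcdcb$ecde  e
    7  dedcdcb$ec  c
    8  ecdedcdcb$  $
    9  edcdcb$ecd  d

bcddecec$d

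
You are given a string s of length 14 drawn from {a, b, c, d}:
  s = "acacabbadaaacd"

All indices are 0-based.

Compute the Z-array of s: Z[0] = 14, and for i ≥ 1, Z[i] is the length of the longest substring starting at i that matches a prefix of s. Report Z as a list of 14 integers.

[14, 0, 3, 0, 1, 0, 0, 1, 0, 1, 1, 2, 0, 0]

Z[0]=14
i=1: outside box; Z[1]=0
i=2: outside box; Z[2]=3 grow→box=[2,5)
i=3: min(r-i=2, Z[1]=0)=0; Z[3]=0
i=4: min(r-i=1, Z[2]=3)=1; Z[4]=1
i=5: outside box; Z[5]=0
i=6: outside box; Z[6]=0
i=7: outside box; Z[7]=1 grow→box=[7,8)
i=8: outside box; Z[8]=0
i=9: outside box; Z[9]=1 grow→box=[9,10)
i=10: outside box; Z[10]=1 grow→box=[10,11)
i=11: outside box; Z[11]=2 grow→box=[11,13)
i=12: min(r-i=1, Z[1]=0)=0; Z[12]=0
i=13: outside box; Z[13]=0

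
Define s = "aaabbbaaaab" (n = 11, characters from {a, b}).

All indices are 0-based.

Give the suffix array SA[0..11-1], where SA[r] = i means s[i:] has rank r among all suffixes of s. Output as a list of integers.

sorted suffixes:
  #0 SA[0]=6  'aaaab'
  #1 SA[1]=7  'aaab'
  #2 SA[2]=0  'aaabbbaaaab'
  #3 SA[3]=8  'aab'
  #4 SA[4]=1  'aabbbaaaab'
  #5 SA[5]=9  'ab'
  #6 SA[6]=2  'abbbaaaab'
  #7 SA[7]=10  'b'
  #8 SA[8]=5  'baaaab'
  #9 SA[9]=4  'bbaaaab'
  #10 SA[10]=3  'bbbaaaab'

[6, 7, 0, 8, 1, 9, 2, 10, 5, 4, 3]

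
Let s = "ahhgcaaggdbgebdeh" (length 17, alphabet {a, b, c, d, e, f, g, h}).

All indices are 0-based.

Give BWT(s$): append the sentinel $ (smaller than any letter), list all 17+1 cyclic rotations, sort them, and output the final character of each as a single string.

hca$edggbgdhgbaeha

rank  rotation            last
    0  $ahhgcaaggdbgebdeh  h
    1  aaggdbgebdeh$ahhgc  c
    2  aggdbgebdeh$ahhgca  a
    3  ahhgcaaggdbgebdeh$  $
    4  bdeh$ahhgcaaggdbge  e
    5  bgebdeh$ahhgcaaggd  d
    6  caaggdbgebdeh$ahhg  g
    7  dbgebdeh$ahhgcaagg  g
    8  deh$ahhgcaaggdbgeb  b
    9  ebdeh$ahhgcaaggdbg  g
   10  eh$ahhgcaaggdbgebd  d
   11  gcaaggdbgebdeh$ahh  h
   12  gdbgebdeh$ahhgcaag  g
   13  gebdeh$ahhgcaaggdb  b
   14  ggdbgebdeh$ahhgcaa  a
   15  h$ahhgcaaggdbgebde  e
   16  hgcaaggdbgebdeh$ah  h
   17  hhgcaaggdbgebdeh$a  a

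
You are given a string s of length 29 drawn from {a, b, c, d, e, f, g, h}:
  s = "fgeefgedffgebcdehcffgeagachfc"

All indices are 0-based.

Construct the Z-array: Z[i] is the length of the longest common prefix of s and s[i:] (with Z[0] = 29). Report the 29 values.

Z[0]=29
i=1: i≥r, start 0; Z[1]=0
i=2: i≥r, start 0; Z[2]=0
i=3: i≥r, start 0; Z[3]=0
i=4: i≥r, start 0; Z[4]=3 extend→box=[4,7)
i=5: min(r-i=2, Z[1]=0)=0; Z[5]=0
i=6: min(r-i=1, Z[2]=0)=0; Z[6]=0
i=7: i≥r, start 0; Z[7]=0
i=8: i≥r, start 0; Z[8]=1 extend→box=[8,9)
i=9: i≥r, start 0; Z[9]=3 extend→box=[9,12)
i=10: min(r-i=2, Z[1]=0)=0; Z[10]=0
i=11: min(r-i=1, Z[2]=0)=0; Z[11]=0
i=12: i≥r, start 0; Z[12]=0
i=13: i≥r, start 0; Z[13]=0
i=14: i≥r, start 0; Z[14]=0
i=15: i≥r, start 0; Z[15]=0
i=16: i≥r, start 0; Z[16]=0
i=17: i≥r, start 0; Z[17]=0
i=18: i≥r, start 0; Z[18]=1 extend→box=[18,19)
i=19: i≥r, start 0; Z[19]=3 extend→box=[19,22)
i=20: min(r-i=2, Z[1]=0)=0; Z[20]=0
i=21: min(r-i=1, Z[2]=0)=0; Z[21]=0
i=22: i≥r, start 0; Z[22]=0
i=23: i≥r, start 0; Z[23]=0
i=24: i≥r, start 0; Z[24]=0
i=25: i≥r, start 0; Z[25]=0
i=26: i≥r, start 0; Z[26]=0
i=27: i≥r, start 0; Z[27]=1 extend→box=[27,28)
i=28: i≥r, start 0; Z[28]=0

[29, 0, 0, 0, 3, 0, 0, 0, 1, 3, 0, 0, 0, 0, 0, 0, 0, 0, 1, 3, 0, 0, 0, 0, 0, 0, 0, 1, 0]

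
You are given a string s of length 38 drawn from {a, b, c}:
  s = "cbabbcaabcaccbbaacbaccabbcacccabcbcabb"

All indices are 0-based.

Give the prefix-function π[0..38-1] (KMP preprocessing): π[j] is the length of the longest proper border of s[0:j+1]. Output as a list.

[0, 0, 0, 0, 0, 1, 0, 0, 0, 1, 0, 1, 1, 2, 0, 0, 0, 1, 2, 3, 1, 1, 0, 0, 0, 1, 0, 1, 1, 1, 0, 0, 1, 2, 1, 0, 0, 0]

π[0] = 0
j=1 s[j]='b': π[1]=0 (border '')
j=2 s[j]='a': π[2]=0 (border '')
j=3 s[j]='b': π[3]=0 (border '')
j=4 s[j]='b': π[4]=0 (border '')
j=5 s[j]='c': π[5]=1 (border 'c')
j=6 s[j]='a': k: 1→0; π[6]=0 (border '')
j=7 s[j]='a': π[7]=0 (border '')
j=8 s[j]='b': π[8]=0 (border '')
j=9 s[j]='c': π[9]=1 (border 'c')
j=10 s[j]='a': k: 1→0; π[10]=0 (border '')
j=11 s[j]='c': π[11]=1 (border 'c')
j=12 s[j]='c': k: 1→0; π[12]=1 (border 'c')
j=13 s[j]='b': π[13]=2 (border 'cb')
j=14 s[j]='b': k: 2→0; π[14]=0 (border '')
j=15 s[j]='a': π[15]=0 (border '')
j=16 s[j]='a': π[16]=0 (border '')
j=17 s[j]='c': π[17]=1 (border 'c')
j=18 s[j]='b': π[18]=2 (border 'cb')
j=19 s[j]='a': π[19]=3 (border 'cba')
j=20 s[j]='c': k: 3→0; π[20]=1 (border 'c')
j=21 s[j]='c': k: 1→0; π[21]=1 (border 'c')
j=22 s[j]='a': k: 1→0; π[22]=0 (border '')
j=23 s[j]='b': π[23]=0 (border '')
j=24 s[j]='b': π[24]=0 (border '')
j=25 s[j]='c': π[25]=1 (border 'c')
j=26 s[j]='a': k: 1→0; π[26]=0 (border '')
j=27 s[j]='c': π[27]=1 (border 'c')
j=28 s[j]='c': k: 1→0; π[28]=1 (border 'c')
j=29 s[j]='c': k: 1→0; π[29]=1 (border 'c')
j=30 s[j]='a': k: 1→0; π[30]=0 (border '')
j=31 s[j]='b': π[31]=0 (border '')
j=32 s[j]='c': π[32]=1 (border 'c')
j=33 s[j]='b': π[33]=2 (border 'cb')
j=34 s[j]='c': k: 2→0; π[34]=1 (border 'c')
j=35 s[j]='a': k: 1→0; π[35]=0 (border '')
j=36 s[j]='b': π[36]=0 (border '')
j=37 s[j]='b': π[37]=0 (border '')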